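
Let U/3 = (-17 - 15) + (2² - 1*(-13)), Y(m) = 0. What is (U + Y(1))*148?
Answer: -6660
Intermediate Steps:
U = -45 (U = 3*((-17 - 15) + (2² - 1*(-13))) = 3*(-32 + (4 + 13)) = 3*(-32 + 17) = 3*(-15) = -45)
(U + Y(1))*148 = (-45 + 0)*148 = -45*148 = -6660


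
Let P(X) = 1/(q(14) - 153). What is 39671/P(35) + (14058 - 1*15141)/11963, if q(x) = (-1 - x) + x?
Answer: -73085963725/11963 ≈ -6.1093e+6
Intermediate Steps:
q(x) = -1
P(X) = -1/154 (P(X) = 1/(-1 - 153) = 1/(-154) = -1/154)
39671/P(35) + (14058 - 1*15141)/11963 = 39671/(-1/154) + (14058 - 1*15141)/11963 = 39671*(-154) + (14058 - 15141)*(1/11963) = -6109334 - 1083*1/11963 = -6109334 - 1083/11963 = -73085963725/11963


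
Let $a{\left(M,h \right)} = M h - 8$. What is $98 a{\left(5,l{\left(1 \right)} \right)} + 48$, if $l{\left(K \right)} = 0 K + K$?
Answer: $-246$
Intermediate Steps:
$l{\left(K \right)} = K$ ($l{\left(K \right)} = 0 + K = K$)
$a{\left(M,h \right)} = -8 + M h$
$98 a{\left(5,l{\left(1 \right)} \right)} + 48 = 98 \left(-8 + 5 \cdot 1\right) + 48 = 98 \left(-8 + 5\right) + 48 = 98 \left(-3\right) + 48 = -294 + 48 = -246$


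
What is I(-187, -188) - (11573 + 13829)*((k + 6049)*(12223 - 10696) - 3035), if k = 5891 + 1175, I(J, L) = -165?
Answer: -508638725305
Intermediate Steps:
k = 7066
I(-187, -188) - (11573 + 13829)*((k + 6049)*(12223 - 10696) - 3035) = -165 - (11573 + 13829)*((7066 + 6049)*(12223 - 10696) - 3035) = -165 - 25402*(13115*1527 - 3035) = -165 - 25402*(20026605 - 3035) = -165 - 25402*20023570 = -165 - 1*508638725140 = -165 - 508638725140 = -508638725305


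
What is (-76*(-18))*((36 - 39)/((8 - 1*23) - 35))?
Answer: 2052/25 ≈ 82.080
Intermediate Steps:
(-76*(-18))*((36 - 39)/((8 - 1*23) - 35)) = 1368*(-3/((8 - 23) - 35)) = 1368*(-3/(-15 - 35)) = 1368*(-3/(-50)) = 1368*(-3*(-1/50)) = 1368*(3/50) = 2052/25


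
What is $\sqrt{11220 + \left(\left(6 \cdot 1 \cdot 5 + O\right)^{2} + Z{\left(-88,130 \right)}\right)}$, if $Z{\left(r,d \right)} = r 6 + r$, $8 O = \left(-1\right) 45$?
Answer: $\frac{\sqrt{716681}}{8} \approx 105.82$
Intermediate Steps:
$O = - \frac{45}{8}$ ($O = \frac{\left(-1\right) 45}{8} = \frac{1}{8} \left(-45\right) = - \frac{45}{8} \approx -5.625$)
$Z{\left(r,d \right)} = 7 r$ ($Z{\left(r,d \right)} = 6 r + r = 7 r$)
$\sqrt{11220 + \left(\left(6 \cdot 1 \cdot 5 + O\right)^{2} + Z{\left(-88,130 \right)}\right)} = \sqrt{11220 + \left(\left(6 \cdot 1 \cdot 5 - \frac{45}{8}\right)^{2} + 7 \left(-88\right)\right)} = \sqrt{11220 - \left(616 - \left(6 \cdot 5 - \frac{45}{8}\right)^{2}\right)} = \sqrt{11220 - \left(616 - \left(30 - \frac{45}{8}\right)^{2}\right)} = \sqrt{11220 - \left(616 - \left(\frac{195}{8}\right)^{2}\right)} = \sqrt{11220 + \left(\frac{38025}{64} - 616\right)} = \sqrt{11220 - \frac{1399}{64}} = \sqrt{\frac{716681}{64}} = \frac{\sqrt{716681}}{8}$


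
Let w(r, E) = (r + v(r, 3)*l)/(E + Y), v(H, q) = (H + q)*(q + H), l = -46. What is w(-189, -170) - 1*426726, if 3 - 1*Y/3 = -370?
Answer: -406554579/949 ≈ -4.2840e+5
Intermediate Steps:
v(H, q) = (H + q)**2 (v(H, q) = (H + q)*(H + q) = (H + q)**2)
Y = 1119 (Y = 9 - 3*(-370) = 9 + 1110 = 1119)
w(r, E) = (r - 46*(3 + r)**2)/(1119 + E) (w(r, E) = (r + (r + 3)**2*(-46))/(E + 1119) = (r + (3 + r)**2*(-46))/(1119 + E) = (r - 46*(3 + r)**2)/(1119 + E))
w(-189, -170) - 1*426726 = (-189 - 46*(3 - 189)**2)/(1119 - 170) - 1*426726 = (-189 - 46*(-186)**2)/949 - 426726 = (-189 - 46*34596)/949 - 426726 = (-189 - 1591416)/949 - 426726 = (1/949)*(-1591605) - 426726 = -1591605/949 - 426726 = -406554579/949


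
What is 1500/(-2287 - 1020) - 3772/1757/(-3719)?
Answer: -9788950496/21608873881 ≈ -0.45301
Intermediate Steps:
1500/(-2287 - 1020) - 3772/1757/(-3719) = 1500/(-3307) - 3772*1/1757*(-1/3719) = 1500*(-1/3307) - 3772/1757*(-1/3719) = -1500/3307 + 3772/6534283 = -9788950496/21608873881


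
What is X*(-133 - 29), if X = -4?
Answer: 648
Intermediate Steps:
X*(-133 - 29) = -4*(-133 - 29) = -4*(-162) = 648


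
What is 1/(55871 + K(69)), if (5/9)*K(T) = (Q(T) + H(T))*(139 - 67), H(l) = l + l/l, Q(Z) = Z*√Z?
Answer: -1623575/32502411911 + 223560*√69/32502411911 ≈ 7.1827e-6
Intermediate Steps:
Q(Z) = Z^(3/2)
H(l) = 1 + l (H(l) = l + 1 = 1 + l)
K(T) = 648/5 + 648*T/5 + 648*T^(3/2)/5 (K(T) = 9*((T^(3/2) + (1 + T))*(139 - 67))/5 = 9*((1 + T + T^(3/2))*72)/5 = 9*(72 + 72*T + 72*T^(3/2))/5 = 648/5 + 648*T/5 + 648*T^(3/2)/5)
1/(55871 + K(69)) = 1/(55871 + (648/5 + (648/5)*69 + 648*69^(3/2)/5)) = 1/(55871 + (648/5 + 44712/5 + 648*(69*√69)/5)) = 1/(55871 + (648/5 + 44712/5 + 44712*√69/5)) = 1/(55871 + (9072 + 44712*√69/5)) = 1/(64943 + 44712*√69/5)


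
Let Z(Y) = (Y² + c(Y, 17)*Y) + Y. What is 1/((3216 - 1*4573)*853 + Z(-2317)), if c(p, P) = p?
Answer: 1/9577140 ≈ 1.0442e-7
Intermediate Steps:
Z(Y) = Y + 2*Y² (Z(Y) = (Y² + Y*Y) + Y = (Y² + Y²) + Y = 2*Y² + Y = Y + 2*Y²)
1/((3216 - 1*4573)*853 + Z(-2317)) = 1/((3216 - 1*4573)*853 - 2317*(1 + 2*(-2317))) = 1/((3216 - 4573)*853 - 2317*(1 - 4634)) = 1/(-1357*853 - 2317*(-4633)) = 1/(-1157521 + 10734661) = 1/9577140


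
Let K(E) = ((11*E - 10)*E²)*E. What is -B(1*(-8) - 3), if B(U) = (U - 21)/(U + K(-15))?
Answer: 16/295307 ≈ 5.4181e-5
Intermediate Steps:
K(E) = E³*(-10 + 11*E) (K(E) = ((-10 + 11*E)*E²)*E = (E²*(-10 + 11*E))*E = E³*(-10 + 11*E))
B(U) = (-21 + U)/(590625 + U) (B(U) = (U - 21)/(U + (-15)³*(-10 + 11*(-15))) = (-21 + U)/(U - 3375*(-10 - 165)) = (-21 + U)/(U - 3375*(-175)) = (-21 + U)/(U + 590625) = (-21 + U)/(590625 + U))
-B(1*(-8) - 3) = -(-21 + (1*(-8) - 3))/(590625 + (1*(-8) - 3)) = -(-21 + (-8 - 3))/(590625 + (-8 - 3)) = -(-21 - 11)/(590625 - 11) = -(-32)/590614 = -1*(-16/295307) = 16/295307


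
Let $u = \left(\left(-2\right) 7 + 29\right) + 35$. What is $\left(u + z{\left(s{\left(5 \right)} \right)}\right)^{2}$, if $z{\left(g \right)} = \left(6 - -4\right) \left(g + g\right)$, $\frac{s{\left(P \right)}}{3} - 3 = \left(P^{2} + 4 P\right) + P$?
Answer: $10432900$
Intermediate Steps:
$s{\left(P \right)} = 9 + 3 P^{2} + 15 P$ ($s{\left(P \right)} = 9 + 3 \left(\left(P^{2} + 4 P\right) + P\right) = 9 + 3 \left(P^{2} + 5 P\right) = 9 + \left(3 P^{2} + 15 P\right) = 9 + 3 P^{2} + 15 P$)
$z{\left(g \right)} = 20 g$ ($z{\left(g \right)} = \left(6 + 4\right) 2 g = 10 \cdot 2 g = 20 g$)
$u = 50$ ($u = \left(-14 + 29\right) + 35 = 15 + 35 = 50$)
$\left(u + z{\left(s{\left(5 \right)} \right)}\right)^{2} = \left(50 + 20 \left(9 + 3 \cdot 5^{2} + 15 \cdot 5\right)\right)^{2} = \left(50 + 20 \left(9 + 3 \cdot 25 + 75\right)\right)^{2} = \left(50 + 20 \left(9 + 75 + 75\right)\right)^{2} = \left(50 + 20 \cdot 159\right)^{2} = \left(50 + 3180\right)^{2} = 3230^{2} = 10432900$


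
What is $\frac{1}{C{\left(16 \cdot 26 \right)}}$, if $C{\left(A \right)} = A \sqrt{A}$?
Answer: $\frac{\sqrt{26}}{43264} \approx 0.00011786$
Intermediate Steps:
$C{\left(A \right)} = A^{\frac{3}{2}}$
$\frac{1}{C{\left(16 \cdot 26 \right)}} = \frac{1}{\left(16 \cdot 26\right)^{\frac{3}{2}}} = \frac{1}{416^{\frac{3}{2}}} = \frac{1}{1664 \sqrt{26}} = \frac{\sqrt{26}}{43264}$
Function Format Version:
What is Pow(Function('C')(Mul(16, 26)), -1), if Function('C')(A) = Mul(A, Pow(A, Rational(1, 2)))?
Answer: Mul(Rational(1, 43264), Pow(26, Rational(1, 2))) ≈ 0.00011786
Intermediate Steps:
Function('C')(A) = Pow(A, Rational(3, 2))
Pow(Function('C')(Mul(16, 26)), -1) = Pow(Pow(Mul(16, 26), Rational(3, 2)), -1) = Pow(Pow(416, Rational(3, 2)), -1) = Pow(Mul(1664, Pow(26, Rational(1, 2))), -1) = Mul(Rational(1, 43264), Pow(26, Rational(1, 2)))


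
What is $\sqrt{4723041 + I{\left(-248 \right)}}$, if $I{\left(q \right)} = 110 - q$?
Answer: $\sqrt{4723399} \approx 2173.3$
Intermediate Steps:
$\sqrt{4723041 + I{\left(-248 \right)}} = \sqrt{4723041 + \left(110 - -248\right)} = \sqrt{4723041 + \left(110 + 248\right)} = \sqrt{4723041 + 358} = \sqrt{4723399}$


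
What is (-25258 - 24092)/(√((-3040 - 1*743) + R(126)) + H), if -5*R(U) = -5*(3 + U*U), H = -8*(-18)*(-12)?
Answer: 49350/1721 + 8225*√21/20652 ≈ 30.500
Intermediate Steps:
H = -1728 (H = 144*(-12) = -1728)
R(U) = 3 + U² (R(U) = -(-1)*(3 + U*U) = -(-1)*(3 + U²) = -(-15 - 5*U²)/5 = 3 + U²)
(-25258 - 24092)/(√((-3040 - 1*743) + R(126)) + H) = (-25258 - 24092)/(√((-3040 - 1*743) + (3 + 126²)) - 1728) = -49350/(√((-3040 - 743) + (3 + 15876)) - 1728) = -49350/(√(-3783 + 15879) - 1728) = -49350/(√12096 - 1728) = -49350/(24*√21 - 1728) = -49350/(-1728 + 24*√21)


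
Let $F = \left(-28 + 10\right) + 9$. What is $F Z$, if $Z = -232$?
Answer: $2088$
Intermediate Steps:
$F = -9$ ($F = -18 + 9 = -9$)
$F Z = \left(-9\right) \left(-232\right) = 2088$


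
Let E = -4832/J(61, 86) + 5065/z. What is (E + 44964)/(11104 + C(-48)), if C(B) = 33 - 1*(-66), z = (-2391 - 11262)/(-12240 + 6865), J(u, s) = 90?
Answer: 3201924263/764772795 ≈ 4.1868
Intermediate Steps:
z = 13653/5375 (z = -13653/(-5375) = -13653*(-1/5375) = 13653/5375 ≈ 2.5401)
E = 132456803/68265 (E = -4832/90 + 5065/(13653/5375) = -4832*1/90 + 5065*(5375/13653) = -2416/45 + 27224375/13653 = 132456803/68265 ≈ 1940.3)
C(B) = 99 (C(B) = 33 + 66 = 99)
(E + 44964)/(11104 + C(-48)) = (132456803/68265 + 44964)/(11104 + 99) = (3201924263/68265)/11203 = (3201924263/68265)*(1/11203) = 3201924263/764772795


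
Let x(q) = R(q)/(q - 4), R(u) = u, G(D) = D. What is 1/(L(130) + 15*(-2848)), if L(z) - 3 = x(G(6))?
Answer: -1/42714 ≈ -2.3412e-5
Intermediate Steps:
x(q) = q/(-4 + q) (x(q) = q/(q - 4) = q/(-4 + q))
L(z) = 6 (L(z) = 3 + 6/(-4 + 6) = 3 + 6/2 = 3 + 6*(½) = 3 + 3 = 6)
1/(L(130) + 15*(-2848)) = 1/(6 + 15*(-2848)) = 1/(6 - 42720) = 1/(-42714) = -1/42714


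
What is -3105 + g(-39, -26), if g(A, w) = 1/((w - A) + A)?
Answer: -80731/26 ≈ -3105.0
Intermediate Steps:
g(A, w) = 1/w
-3105 + g(-39, -26) = -3105 + 1/(-26) = -3105 - 1/26 = -80731/26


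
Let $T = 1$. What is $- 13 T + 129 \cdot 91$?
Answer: $11726$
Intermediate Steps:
$- 13 T + 129 \cdot 91 = \left(-13\right) 1 + 129 \cdot 91 = -13 + 11739 = 11726$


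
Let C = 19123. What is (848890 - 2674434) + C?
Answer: -1806421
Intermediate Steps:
(848890 - 2674434) + C = (848890 - 2674434) + 19123 = -1825544 + 19123 = -1806421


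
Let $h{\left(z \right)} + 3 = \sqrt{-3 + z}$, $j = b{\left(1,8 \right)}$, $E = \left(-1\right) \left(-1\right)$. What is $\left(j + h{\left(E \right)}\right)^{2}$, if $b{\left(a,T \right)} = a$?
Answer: $\left(2 - i \sqrt{2}\right)^{2} \approx 2.0 - 5.6569 i$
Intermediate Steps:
$E = 1$
$j = 1$
$h{\left(z \right)} = -3 + \sqrt{-3 + z}$
$\left(j + h{\left(E \right)}\right)^{2} = \left(1 - \left(3 - \sqrt{-3 + 1}\right)\right)^{2} = \left(1 - \left(3 - \sqrt{-2}\right)\right)^{2} = \left(1 - \left(3 - i \sqrt{2}\right)\right)^{2} = \left(-2 + i \sqrt{2}\right)^{2}$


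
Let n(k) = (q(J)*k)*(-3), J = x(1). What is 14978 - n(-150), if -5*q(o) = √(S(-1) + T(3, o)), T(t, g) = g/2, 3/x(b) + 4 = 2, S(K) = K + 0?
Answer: 14978 + 45*I*√7 ≈ 14978.0 + 119.06*I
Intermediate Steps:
S(K) = K
x(b) = -3/2 (x(b) = 3/(-4 + 2) = 3/(-2) = 3*(-½) = -3/2)
J = -3/2 ≈ -1.5000
T(t, g) = g/2 (T(t, g) = g*(½) = g/2)
q(o) = -√(-1 + o/2)/5
n(k) = 3*I*k*√7/10 (n(k) = ((-√(-4 + 2*(-3/2))/10)*k)*(-3) = ((-√(-4 - 3)/10)*k)*(-3) = ((-I*√7/10)*k)*(-3) = -I*k*√7/10*(-3) = 3*I*k*√7/10)
14978 - n(-150) = 14978 - 3*I*(-150)*√7/10 = 14978 - (-45)*I*√7 = 14978 + 45*I*√7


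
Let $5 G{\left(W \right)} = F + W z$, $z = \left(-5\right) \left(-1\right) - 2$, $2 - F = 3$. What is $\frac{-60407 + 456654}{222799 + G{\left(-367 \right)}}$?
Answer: $\frac{1981235}{1112893} \approx 1.7803$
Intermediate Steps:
$F = -1$ ($F = 2 - 3 = -1$)
$z = 3$ ($z = 5 - 2 = 3$)
$G{\left(W \right)} = - \frac{1}{5} + \frac{3 W}{5}$ ($G{\left(W \right)} = \frac{-1 + W 3}{5} = \frac{-1 + 3 W}{5} = - \frac{1}{5} + \frac{3 W}{5}$)
$\frac{-60407 + 456654}{222799 + G{\left(-367 \right)}} = \frac{-60407 + 456654}{222799 + \left(- \frac{1}{5} + \frac{3}{5} \left(-367\right)\right)} = \frac{396247}{222799 - \frac{1102}{5}} = \frac{396247}{\frac{1112893}{5}} = 396247 \cdot \frac{5}{1112893} = \frac{1981235}{1112893}$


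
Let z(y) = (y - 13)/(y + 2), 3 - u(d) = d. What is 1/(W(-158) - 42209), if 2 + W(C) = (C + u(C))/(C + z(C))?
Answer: -8159/344399705 ≈ -2.3690e-5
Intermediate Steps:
u(d) = 3 - d
z(y) = (-13 + y)/(2 + y)
W(C) = -2 + 3/(C + (-13 + C)/(2 + C)) (W(C) = -2 + (C + (3 - C))/(C + (-13 + C)/(2 + C)) = -2 + 3/(C + (-13 + C)/(2 + C)))
1/(W(-158) - 42209) = 1/((32 - 3*(-158) - 2*(-158)**2)/(-13 + (-158)**2 + 3*(-158)) - 42209) = 1/((32 + 474 - 2*24964)/(-13 + 24964 - 474) - 42209) = 1/((32 + 474 - 49928)/24477 - 42209) = 1/((1/24477)*(-49422) - 42209) = 1/(-16474/8159 - 42209) = 1/(-344399705/8159) = -8159/344399705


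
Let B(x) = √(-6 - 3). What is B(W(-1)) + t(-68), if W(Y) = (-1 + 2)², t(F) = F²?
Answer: 4624 + 3*I ≈ 4624.0 + 3.0*I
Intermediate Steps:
W(Y) = 1 (W(Y) = 1² = 1)
B(x) = 3*I (B(x) = √(-9) = 3*I)
B(W(-1)) + t(-68) = 3*I + (-68)² = 3*I + 4624 = 4624 + 3*I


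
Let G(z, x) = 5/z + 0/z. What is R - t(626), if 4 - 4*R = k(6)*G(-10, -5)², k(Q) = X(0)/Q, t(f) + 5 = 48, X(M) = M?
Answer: -42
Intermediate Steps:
t(f) = 43 (t(f) = -5 + 48 = 43)
G(z, x) = 5/z (G(z, x) = 5/z + 0 = 5/z)
k(Q) = 0 (k(Q) = 0/Q = 0)
R = 1 (R = 1 - 0*(5/(-10))² = 1 - 0*(5*(-⅒))² = 1 - 0*(-½)² = 1 - 0/4 = 1 - ¼*0 = 1 + 0 = 1)
R - t(626) = 1 - 1*43 = 1 - 43 = -42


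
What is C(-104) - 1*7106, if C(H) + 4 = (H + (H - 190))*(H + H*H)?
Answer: -4270486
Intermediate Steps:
C(H) = -4 + (-190 + 2*H)*(H + H²) (C(H) = -4 + (H + (H - 190))*(H + H*H) = -4 + (H + (-190 + H))*(H + H²) = -4 + (-190 + 2*H)*(H + H²))
C(-104) - 1*7106 = (-4 - 190*(-104) - 188*(-104)² + 2*(-104)³) - 1*7106 = (-4 + 19760 - 188*10816 + 2*(-1124864)) - 7106 = (-4 + 19760 - 2033408 - 2249728) - 7106 = -4263380 - 7106 = -4270486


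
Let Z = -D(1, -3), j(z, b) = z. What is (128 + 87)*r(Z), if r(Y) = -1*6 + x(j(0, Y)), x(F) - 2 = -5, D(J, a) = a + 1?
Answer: -1935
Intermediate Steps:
D(J, a) = 1 + a
x(F) = -3 (x(F) = 2 - 5 = -3)
Z = 2 (Z = -(1 - 3) = -1*(-2) = 2)
r(Y) = -9 (r(Y) = -1*6 - 3 = -6 - 3 = -9)
(128 + 87)*r(Z) = (128 + 87)*(-9) = 215*(-9) = -1935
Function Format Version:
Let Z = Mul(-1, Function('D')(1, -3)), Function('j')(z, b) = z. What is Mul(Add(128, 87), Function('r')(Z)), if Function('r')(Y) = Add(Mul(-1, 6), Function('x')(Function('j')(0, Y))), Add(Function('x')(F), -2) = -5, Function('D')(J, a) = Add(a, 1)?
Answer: -1935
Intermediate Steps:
Function('D')(J, a) = Add(1, a)
Function('x')(F) = -3 (Function('x')(F) = Add(2, -5) = -3)
Z = 2 (Z = Mul(-1, Add(1, -3)) = Mul(-1, -2) = 2)
Function('r')(Y) = -9 (Function('r')(Y) = Add(Mul(-1, 6), -3) = Add(-6, -3) = -9)
Mul(Add(128, 87), Function('r')(Z)) = Mul(Add(128, 87), -9) = Mul(215, -9) = -1935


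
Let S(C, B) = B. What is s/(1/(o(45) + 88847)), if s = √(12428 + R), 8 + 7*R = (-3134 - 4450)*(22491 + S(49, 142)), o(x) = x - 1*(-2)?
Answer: 177788*I*√6127203 ≈ 4.4008e+8*I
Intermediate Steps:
o(x) = 2 + x (o(x) = x + 2 = 2 + x)
R = -24521240 (R = -8/7 + ((-3134 - 4450)*(22491 + 142))/7 = -8/7 + (-7584*22633)/7 = -8/7 + (⅐)*(-171648672) = -8/7 - 171648672/7 = -24521240)
s = 2*I*√6127203 (s = √(12428 - 24521240) = √(-24508812) = 2*I*√6127203 ≈ 4950.6*I)
s/(1/(o(45) + 88847)) = (2*I*√6127203)/(1/((2 + 45) + 88847)) = (2*I*√6127203)/(1/(47 + 88847)) = (2*I*√6127203)/(1/88894) = (2*I*√6127203)*88894 = 177788*I*√6127203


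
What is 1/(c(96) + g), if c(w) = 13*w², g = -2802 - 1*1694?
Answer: 1/115312 ≈ 8.6721e-6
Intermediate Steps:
g = -4496 (g = -2802 - 1694 = -4496)
1/(c(96) + g) = 1/(13*96² - 4496) = 1/(13*9216 - 4496) = 1/(119808 - 4496) = 1/115312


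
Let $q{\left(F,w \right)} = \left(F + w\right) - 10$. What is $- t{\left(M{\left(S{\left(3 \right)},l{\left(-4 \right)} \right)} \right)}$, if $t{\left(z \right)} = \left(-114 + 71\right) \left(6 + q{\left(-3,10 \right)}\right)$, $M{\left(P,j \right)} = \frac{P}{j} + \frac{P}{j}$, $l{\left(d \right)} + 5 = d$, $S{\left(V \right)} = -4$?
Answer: $129$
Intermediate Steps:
$l{\left(d \right)} = -5 + d$
$M{\left(P,j \right)} = \frac{2 P}{j}$
$q{\left(F,w \right)} = -10 + F + w$
$t{\left(z \right)} = -129$ ($t{\left(z \right)} = \left(-114 + 71\right) \left(6 - 3\right) = - 43 \left(6 - 3\right) = \left(-43\right) 3 = -129$)
$- t{\left(M{\left(S{\left(3 \right)},l{\left(-4 \right)} \right)} \right)} = \left(-1\right) \left(-129\right) = 129$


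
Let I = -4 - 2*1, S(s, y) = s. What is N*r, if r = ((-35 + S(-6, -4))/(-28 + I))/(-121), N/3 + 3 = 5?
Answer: -123/2057 ≈ -0.059796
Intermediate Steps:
N = 6 (N = -9 + 3*5 = -9 + 15 = 6)
I = -6 (I = -4 - 2 = -6)
r = -41/4114 (r = ((-35 - 6)/(-28 - 6))/(-121) = -41/(-34)*(-1/121) = -41*(-1/34)*(-1/121) = (41/34)*(-1/121) = -41/4114 ≈ -0.0099660)
N*r = 6*(-41/4114) = -123/2057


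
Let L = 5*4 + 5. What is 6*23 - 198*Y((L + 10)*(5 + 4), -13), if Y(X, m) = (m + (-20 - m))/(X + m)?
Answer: 22818/151 ≈ 151.11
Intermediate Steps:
L = 25 (L = 20 + 5 = 25)
Y(X, m) = -20/(X + m)
6*23 - 198*Y((L + 10)*(5 + 4), -13) = 6*23 - (-3960)/((25 + 10)*(5 + 4) - 13) = 138 - (-3960)/(35*9 - 13) = 138 - (-3960)/(315 - 13) = 138 - (-3960)/302 = 138 - 198*(-10/151) = 138 + 1980/151 = 22818/151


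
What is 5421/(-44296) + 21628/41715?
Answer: 731896873/1847807640 ≈ 0.39609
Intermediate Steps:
5421/(-44296) + 21628/41715 = 5421*(-1/44296) + 21628*(1/41715) = -5421/44296 + 21628/41715 = 731896873/1847807640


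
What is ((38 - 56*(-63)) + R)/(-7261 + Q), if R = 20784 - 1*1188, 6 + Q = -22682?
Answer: -23162/29949 ≈ -0.77338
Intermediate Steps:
Q = -22688 (Q = -6 - 22682 = -22688)
R = 19596 (R = 20784 - 1188 = 19596)
((38 - 56*(-63)) + R)/(-7261 + Q) = ((38 - 56*(-63)) + 19596)/(-7261 - 22688) = ((38 + 3528) + 19596)/(-29949) = (3566 + 19596)*(-1/29949) = 23162*(-1/29949) = -23162/29949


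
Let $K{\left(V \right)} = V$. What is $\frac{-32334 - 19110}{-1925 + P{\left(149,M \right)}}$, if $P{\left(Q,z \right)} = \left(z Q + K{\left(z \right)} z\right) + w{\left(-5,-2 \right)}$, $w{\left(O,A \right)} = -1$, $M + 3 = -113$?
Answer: $\frac{8574}{959} \approx 8.9406$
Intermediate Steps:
$M = -116$ ($M = -3 - 113 = -116$)
$P{\left(Q,z \right)} = -1 + z^{2} + Q z$ ($P{\left(Q,z \right)} = \left(z Q + z z\right) - 1 = \left(Q z + z^{2}\right) - 1 = \left(z^{2} + Q z\right) - 1 = -1 + z^{2} + Q z$)
$\frac{-32334 - 19110}{-1925 + P{\left(149,M \right)}} = \frac{-32334 - 19110}{-1925 + \left(-1 + \left(-116\right)^{2} + 149 \left(-116\right)\right)} = - \frac{51444}{-1925 - 3829} = - \frac{51444}{-5754} = \left(-51444\right) \left(- \frac{1}{5754}\right) = \frac{8574}{959}$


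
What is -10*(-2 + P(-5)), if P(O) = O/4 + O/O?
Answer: 45/2 ≈ 22.500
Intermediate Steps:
P(O) = 1 + O/4 (P(O) = O*(1/4) + 1 = O/4 + 1 = 1 + O/4)
-10*(-2 + P(-5)) = -10*(-2 + (1 + (1/4)*(-5))) = -10*(-2 + (1 - 5/4)) = -10*(-2 - 1/4) = -10*(-9/4) = 45/2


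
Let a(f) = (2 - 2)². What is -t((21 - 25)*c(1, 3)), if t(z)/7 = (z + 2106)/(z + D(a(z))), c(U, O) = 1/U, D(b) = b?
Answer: 7357/2 ≈ 3678.5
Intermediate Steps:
a(f) = 0 (a(f) = 0² = 0)
t(z) = 7*(2106 + z)/z (t(z) = 7*((z + 2106)/(z + 0)) = 7*((2106 + z)/z) = 7*(2106 + z)/z)
-t((21 - 25)*c(1, 3)) = -(7 + 14742/(((21 - 25)/1))) = -(7 + 14742/((-4*1))) = -(7 + 14742/(-4)) = -(7 + 14742*(-¼)) = -(7 - 7371/2) = -1*(-7357/2) = 7357/2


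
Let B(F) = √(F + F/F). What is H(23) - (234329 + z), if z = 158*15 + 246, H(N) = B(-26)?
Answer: -236945 + 5*I ≈ -2.3695e+5 + 5.0*I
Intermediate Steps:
B(F) = √(1 + F) (B(F) = √(F + 1) = √(1 + F))
H(N) = 5*I (H(N) = √(1 - 26) = √(-25) = 5*I)
z = 2616 (z = 2370 + 246 = 2616)
H(23) - (234329 + z) = 5*I - (234329 + 2616) = 5*I - 1*236945 = 5*I - 236945 = -236945 + 5*I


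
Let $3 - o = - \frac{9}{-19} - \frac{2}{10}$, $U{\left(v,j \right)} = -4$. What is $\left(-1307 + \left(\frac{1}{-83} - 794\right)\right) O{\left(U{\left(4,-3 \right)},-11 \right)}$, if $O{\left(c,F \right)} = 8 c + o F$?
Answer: $\frac{1026947376}{7885} \approx 1.3024 \cdot 10^{5}$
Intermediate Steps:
$o = \frac{259}{95}$ ($o = 3 - \left(- \frac{9}{-19} - \frac{2}{10}\right) = 3 - \left(\left(-9\right) \left(- \frac{1}{19}\right) - \frac{1}{5}\right) = 3 - \left(\frac{9}{19} - \frac{1}{5}\right) = 3 - \frac{26}{95} = \frac{259}{95} \approx 2.7263$)
$O{\left(c,F \right)} = 8 c + \frac{259 F}{95}$
$\left(-1307 + \left(\frac{1}{-83} - 794\right)\right) O{\left(U{\left(4,-3 \right)},-11 \right)} = \left(-1307 + \left(\frac{1}{-83} - 794\right)\right) \left(8 \left(-4\right) + \frac{259}{95} \left(-11\right)\right) = \left(-1307 - \frac{65903}{83}\right) \left(-32 - \frac{2849}{95}\right) = \left(-1307 - \frac{65903}{83}\right) \left(- \frac{5889}{95}\right) = \left(- \frac{174384}{83}\right) \left(- \frac{5889}{95}\right) = \frac{1026947376}{7885}$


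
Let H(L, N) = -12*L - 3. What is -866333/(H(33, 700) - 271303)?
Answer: 866333/271702 ≈ 3.1885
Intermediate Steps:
H(L, N) = -3 - 12*L
-866333/(H(33, 700) - 271303) = -866333/((-3 - 12*33) - 271303) = -866333/((-3 - 396) - 271303) = -866333/(-399 - 271303) = -866333/(-271702) = -866333*(-1/271702) = 866333/271702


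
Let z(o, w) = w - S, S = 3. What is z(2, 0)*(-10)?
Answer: 30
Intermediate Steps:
z(o, w) = -3 + w (z(o, w) = w - 1*3 = w - 3 = -3 + w)
z(2, 0)*(-10) = (-3 + 0)*(-10) = -3*(-10) = 30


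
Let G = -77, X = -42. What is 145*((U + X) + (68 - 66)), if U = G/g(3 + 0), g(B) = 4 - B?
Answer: -16965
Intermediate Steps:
U = -77 (U = -77/(4 - (3 + 0)) = -77/(4 - 1*3) = -77/(4 - 3) = -77/1 = -77*1 = -77)
145*((U + X) + (68 - 66)) = 145*((-77 - 42) + (68 - 66)) = 145*(-119 + 2) = 145*(-117) = -16965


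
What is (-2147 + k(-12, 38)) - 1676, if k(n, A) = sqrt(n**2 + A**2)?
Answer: -3823 + 2*sqrt(397) ≈ -3783.1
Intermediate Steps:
k(n, A) = sqrt(A**2 + n**2)
(-2147 + k(-12, 38)) - 1676 = (-2147 + sqrt(38**2 + (-12)**2)) - 1676 = (-2147 + sqrt(1444 + 144)) - 1676 = (-2147 + sqrt(1588)) - 1676 = (-2147 + 2*sqrt(397)) - 1676 = -3823 + 2*sqrt(397)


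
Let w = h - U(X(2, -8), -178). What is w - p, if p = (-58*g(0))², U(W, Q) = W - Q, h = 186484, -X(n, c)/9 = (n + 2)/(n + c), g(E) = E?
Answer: 186300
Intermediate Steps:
X(n, c) = -9*(2 + n)/(c + n) (X(n, c) = -9*(n + 2)/(n + c) = -9*(2 + n)/(c + n))
w = 186300 (w = 186484 - (9*(-2 - 1*2)/(-8 + 2) - 1*(-178)) = 186484 - (9*(-2 - 2)/(-6) + 178) = 186484 - (9*(-⅙)*(-4) + 178) = 186484 - (6 + 178) = 186484 - 1*184 = 186484 - 184 = 186300)
p = 0 (p = (-58*0)² = 0² = 0)
w - p = 186300 - 1*0 = 186300 + 0 = 186300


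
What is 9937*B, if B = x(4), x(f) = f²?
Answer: 158992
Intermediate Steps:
B = 16 (B = 4² = 16)
9937*B = 9937*16 = 158992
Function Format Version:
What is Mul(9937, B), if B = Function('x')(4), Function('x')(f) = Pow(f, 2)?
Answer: 158992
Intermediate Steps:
B = 16 (B = Pow(4, 2) = 16)
Mul(9937, B) = Mul(9937, 16) = 158992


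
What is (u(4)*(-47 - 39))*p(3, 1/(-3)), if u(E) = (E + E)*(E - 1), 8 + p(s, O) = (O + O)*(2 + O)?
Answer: 56416/3 ≈ 18805.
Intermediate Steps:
p(s, O) = -8 + 2*O*(2 + O) (p(s, O) = -8 + (O + O)*(2 + O) = -8 + (2*O)*(2 + O) = -8 + 2*O*(2 + O))
u(E) = 2*E*(-1 + E) (u(E) = (2*E)*(-1 + E) = 2*E*(-1 + E))
(u(4)*(-47 - 39))*p(3, 1/(-3)) = ((2*4*(-1 + 4))*(-47 - 39))*(-8 + 2*(1/(-3))² + 4/(-3)) = ((2*4*3)*(-86))*(-8 + 2*(-⅓)² + 4*(-⅓)) = (24*(-86))*(-8 + 2*(⅑) - 4/3) = -2064*(-8 + 2/9 - 4/3) = -2064*(-82/9) = 56416/3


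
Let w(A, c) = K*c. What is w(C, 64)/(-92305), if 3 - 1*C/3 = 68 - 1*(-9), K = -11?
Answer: 704/92305 ≈ 0.0076269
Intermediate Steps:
C = -222 (C = 9 - 3*(68 - 1*(-9)) = 9 - 3*(68 + 9) = 9 - 3*77 = 9 - 231 = -222)
w(A, c) = -11*c
w(C, 64)/(-92305) = -11*64/(-92305) = -704*(-1/92305) = 704/92305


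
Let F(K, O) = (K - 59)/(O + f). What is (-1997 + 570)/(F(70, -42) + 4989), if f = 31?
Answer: -1427/4988 ≈ -0.28609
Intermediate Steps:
F(K, O) = (-59 + K)/(31 + O) (F(K, O) = (K - 59)/(O + 31) = (-59 + K)/(31 + O))
(-1997 + 570)/(F(70, -42) + 4989) = (-1997 + 570)/((-59 + 70)/(31 - 42) + 4989) = -1427/(11/(-11) + 4989) = -1427/(-1/11*11 + 4989) = -1427/(-1 + 4989) = -1427/4988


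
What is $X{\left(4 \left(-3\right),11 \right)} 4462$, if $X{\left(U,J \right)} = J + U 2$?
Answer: $-58006$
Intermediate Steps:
$X{\left(U,J \right)} = J + 2 U$
$X{\left(4 \left(-3\right),11 \right)} 4462 = \left(11 + 2 \cdot 4 \left(-3\right)\right) 4462 = \left(11 + 2 \left(-12\right)\right) 4462 = \left(11 - 24\right) 4462 = \left(-13\right) 4462 = -58006$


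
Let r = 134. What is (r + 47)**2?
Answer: 32761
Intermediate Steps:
(r + 47)**2 = (134 + 47)**2 = 181**2 = 32761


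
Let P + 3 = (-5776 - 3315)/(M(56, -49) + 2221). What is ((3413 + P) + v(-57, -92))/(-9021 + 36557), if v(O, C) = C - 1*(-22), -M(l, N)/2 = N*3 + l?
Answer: 8016929/66169008 ≈ 0.12116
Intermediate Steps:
M(l, N) = -6*N - 2*l (M(l, N) = -2*(N*3 + l) = -2*(3*N + l) = -2*(l + 3*N) = -6*N - 2*l)
v(O, C) = 22 + C (v(O, C) = C + 22 = 22 + C)
P = -16300/2403 (P = -3 + (-5776 - 3315)/((-6*(-49) - 2*56) + 2221) = -3 - 9091/((294 - 112) + 2221) = -3 - 9091/(182 + 2221) = -3 - 9091/2403 = -16300/2403 ≈ -6.7832)
((3413 + P) + v(-57, -92))/(-9021 + 36557) = ((3413 - 16300/2403) + (22 - 92))/(-9021 + 36557) = (8185139/2403 - 70)/27536 = (8016929/2403)*(1/27536) = 8016929/66169008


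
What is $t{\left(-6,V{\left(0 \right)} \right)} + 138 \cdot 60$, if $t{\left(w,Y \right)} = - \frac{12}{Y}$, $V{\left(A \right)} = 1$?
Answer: $8268$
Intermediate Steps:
$t{\left(-6,V{\left(0 \right)} \right)} + 138 \cdot 60 = - \frac{12}{1} + 138 \cdot 60 = \left(-12\right) 1 + 8280 = -12 + 8280 = 8268$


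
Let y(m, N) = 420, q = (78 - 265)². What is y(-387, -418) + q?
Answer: 35389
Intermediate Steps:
q = 34969 (q = (-187)² = 34969)
y(-387, -418) + q = 420 + 34969 = 35389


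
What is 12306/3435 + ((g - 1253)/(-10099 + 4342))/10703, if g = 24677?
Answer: 84242271654/23517220265 ≈ 3.5822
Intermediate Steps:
12306/3435 + ((g - 1253)/(-10099 + 4342))/10703 = 12306/3435 + ((24677 - 1253)/(-10099 + 4342))/10703 = 12306*(1/3435) + (23424/(-5757))*(1/10703) = 4102/1145 + (23424*(-1/5757))*(1/10703) = 4102/1145 - 7808/1919*1/10703 = 4102/1145 - 7808/20539057 = 84242271654/23517220265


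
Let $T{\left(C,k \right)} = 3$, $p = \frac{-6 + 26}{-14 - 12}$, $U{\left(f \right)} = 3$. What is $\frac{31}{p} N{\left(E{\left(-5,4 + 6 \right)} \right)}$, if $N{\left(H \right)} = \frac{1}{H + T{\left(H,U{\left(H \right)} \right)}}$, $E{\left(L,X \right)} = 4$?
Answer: $- \frac{403}{70} \approx -5.7571$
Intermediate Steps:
$p = - \frac{10}{13}$ ($p = \frac{20}{-26} = 20 \left(- \frac{1}{26}\right) = - \frac{10}{13} \approx -0.76923$)
$N{\left(H \right)} = \frac{1}{3 + H}$ ($N{\left(H \right)} = \frac{1}{H + 3} = \frac{1}{3 + H}$)
$\frac{31}{p} N{\left(E{\left(-5,4 + 6 \right)} \right)} = \frac{31 \frac{1}{- \frac{10}{13}}}{3 + 4} = \frac{31 \left(- \frac{13}{10}\right)}{7} = \left(- \frac{403}{10}\right) \frac{1}{7} = - \frac{403}{70}$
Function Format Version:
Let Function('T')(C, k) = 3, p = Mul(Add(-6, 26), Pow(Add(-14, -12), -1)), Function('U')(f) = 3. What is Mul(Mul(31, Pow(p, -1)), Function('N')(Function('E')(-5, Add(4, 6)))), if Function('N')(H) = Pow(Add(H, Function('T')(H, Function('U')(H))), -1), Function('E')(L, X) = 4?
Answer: Rational(-403, 70) ≈ -5.7571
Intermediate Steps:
p = Rational(-10, 13) (p = Mul(20, Pow(-26, -1)) = Mul(20, Rational(-1, 26)) = Rational(-10, 13) ≈ -0.76923)
Function('N')(H) = Pow(Add(3, H), -1) (Function('N')(H) = Pow(Add(H, 3), -1) = Pow(Add(3, H), -1))
Mul(Mul(31, Pow(p, -1)), Function('N')(Function('E')(-5, Add(4, 6)))) = Mul(Mul(31, Pow(Rational(-10, 13), -1)), Pow(Add(3, 4), -1)) = Mul(Mul(31, Rational(-13, 10)), Pow(7, -1)) = Mul(Rational(-403, 10), Rational(1, 7)) = Rational(-403, 70)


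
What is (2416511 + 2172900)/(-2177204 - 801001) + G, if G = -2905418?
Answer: -8652935004101/2978205 ≈ -2.9054e+6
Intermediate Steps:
(2416511 + 2172900)/(-2177204 - 801001) + G = (2416511 + 2172900)/(-2177204 - 801001) - 2905418 = 4589411/(-2978205) - 2905418 = 4589411*(-1/2978205) - 2905418 = -4589411/2978205 - 2905418 = -8652935004101/2978205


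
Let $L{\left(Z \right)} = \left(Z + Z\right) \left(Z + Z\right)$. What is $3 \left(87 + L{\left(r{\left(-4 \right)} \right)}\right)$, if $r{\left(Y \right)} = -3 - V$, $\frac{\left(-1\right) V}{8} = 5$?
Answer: $16689$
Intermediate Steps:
$V = -40$ ($V = \left(-8\right) 5 = -40$)
$r{\left(Y \right)} = 37$ ($r{\left(Y \right)} = -3 - -40 = -3 + 40 = 37$)
$L{\left(Z \right)} = 4 Z^{2}$ ($L{\left(Z \right)} = 2 Z 2 Z = 4 Z^{2}$)
$3 \left(87 + L{\left(r{\left(-4 \right)} \right)}\right) = 3 \left(87 + 4 \cdot 37^{2}\right) = 3 \left(87 + 4 \cdot 1369\right) = 3 \left(87 + 5476\right) = 3 \cdot 5563 = 16689$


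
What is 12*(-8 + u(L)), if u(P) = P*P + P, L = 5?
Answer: 264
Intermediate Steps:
u(P) = P + P² (u(P) = P² + P = P + P²)
12*(-8 + u(L)) = 12*(-8 + 5*(1 + 5)) = 12*(-8 + 5*6) = 12*(-8 + 30) = 12*22 = 264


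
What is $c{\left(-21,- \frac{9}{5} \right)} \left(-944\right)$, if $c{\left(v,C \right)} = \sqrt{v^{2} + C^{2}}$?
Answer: $- \frac{2832 \sqrt{1234}}{5} \approx -19897.0$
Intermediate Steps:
$c{\left(v,C \right)} = \sqrt{C^{2} + v^{2}}$
$c{\left(-21,- \frac{9}{5} \right)} \left(-944\right) = \sqrt{\left(- \frac{9}{5}\right)^{2} + \left(-21\right)^{2}} \left(-944\right) = \sqrt{\left(\left(-9\right) \frac{1}{5}\right)^{2} + 441} \left(-944\right) = \sqrt{\left(- \frac{9}{5}\right)^{2} + 441} \left(-944\right) = \sqrt{\frac{81}{25} + 441} \left(-944\right) = \sqrt{\frac{11106}{25}} \left(-944\right) = \frac{3 \sqrt{1234}}{5} \left(-944\right) = - \frac{2832 \sqrt{1234}}{5}$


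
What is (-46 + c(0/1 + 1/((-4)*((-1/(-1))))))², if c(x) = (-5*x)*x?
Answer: 549081/256 ≈ 2144.8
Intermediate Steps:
c(x) = -5*x²
(-46 + c(0/1 + 1/((-4)*((-1/(-1))))))² = (-46 - 5*(0/1 + 1/((-4)*((-1/(-1)))))²)² = (-46 - 5*(0*1 - 1/(4*((-1*(-1)))))²)² = (-46 - 5*(0 - ¼/1)²)² = (-46 - 5*(0 - ¼*1)²)² = (-46 - 5*(0 - ¼)²)² = (-46 - 5*(-¼)²)² = (-46 - 5*1/16)² = (-46 - 5/16)² = (-741/16)² = 549081/256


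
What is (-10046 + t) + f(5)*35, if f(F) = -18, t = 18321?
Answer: 7645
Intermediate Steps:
(-10046 + t) + f(5)*35 = (-10046 + 18321) - 18*35 = 8275 - 630 = 7645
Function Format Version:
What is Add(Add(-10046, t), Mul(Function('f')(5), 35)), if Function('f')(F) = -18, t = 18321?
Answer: 7645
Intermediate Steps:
Add(Add(-10046, t), Mul(Function('f')(5), 35)) = Add(Add(-10046, 18321), Mul(-18, 35)) = Add(8275, -630) = 7645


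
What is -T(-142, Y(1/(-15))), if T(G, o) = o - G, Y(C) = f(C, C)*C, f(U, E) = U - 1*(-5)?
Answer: -31876/225 ≈ -141.67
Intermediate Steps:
f(U, E) = 5 + U (f(U, E) = U + 5 = 5 + U)
Y(C) = C*(5 + C) (Y(C) = (5 + C)*C = C*(5 + C))
-T(-142, Y(1/(-15))) = -((5 + 1/(-15))/(-15) - 1*(-142)) = -(-(5 - 1/15)/15 + 142) = -(-1/15*74/15 + 142) = -(-74/225 + 142) = -1*31876/225 = -31876/225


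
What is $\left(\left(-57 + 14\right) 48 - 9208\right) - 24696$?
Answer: $-35968$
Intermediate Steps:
$\left(\left(-57 + 14\right) 48 - 9208\right) - 24696 = \left(\left(-43\right) 48 - 9208\right) - 24696 = \left(-2064 - 9208\right) - 24696 = -11272 - 24696 = -35968$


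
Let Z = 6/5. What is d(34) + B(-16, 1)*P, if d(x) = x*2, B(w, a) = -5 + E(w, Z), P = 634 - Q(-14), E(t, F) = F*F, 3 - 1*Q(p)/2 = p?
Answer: -2068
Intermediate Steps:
Z = 6/5 (Z = 6*(⅕) = 6/5 ≈ 1.2000)
Q(p) = 6 - 2*p
E(t, F) = F²
P = 600 (P = 634 - (6 - 2*(-14)) = 634 - (6 + 28) = 634 - 1*34 = 634 - 34 = 600)
B(w, a) = -89/25 (B(w, a) = -5 + (6/5)² = -5 + 36/25 = -89/25)
d(x) = 2*x
d(34) + B(-16, 1)*P = 2*34 - 89/25*600 = 68 - 2136 = -2068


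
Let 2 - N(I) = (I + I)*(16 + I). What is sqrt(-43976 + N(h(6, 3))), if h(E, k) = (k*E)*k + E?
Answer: I*sqrt(53094) ≈ 230.42*I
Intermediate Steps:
h(E, k) = E + E*k**2 (h(E, k) = (E*k)*k + E = E*k**2 + E = E + E*k**2)
N(I) = 2 - 2*I*(16 + I) (N(I) = 2 - (I + I)*(16 + I) = 2 - 2*I*(16 + I))
sqrt(-43976 + N(h(6, 3))) = sqrt(-43976 + (2 - 192*(1 + 3**2) - 2*36*(1 + 3**2)**2)) = sqrt(-43976 + (2 - 192*(1 + 9) - 2*36*(1 + 9)**2)) = sqrt(-43976 + (2 - 192*10 - 2*(6*10)**2)) = sqrt(-43976 + (2 - 32*60 - 2*60**2)) = sqrt(-43976 + (2 - 1920 - 2*3600)) = sqrt(-43976 + (2 - 1920 - 7200)) = sqrt(-43976 - 9118) = sqrt(-53094) = I*sqrt(53094)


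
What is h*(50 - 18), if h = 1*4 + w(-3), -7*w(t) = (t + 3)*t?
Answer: 128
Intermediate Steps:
w(t) = -t*(3 + t)/7 (w(t) = -(t + 3)*t/7 = -(3 + t)*t/7 = -t*(3 + t)/7)
h = 4 (h = 1*4 - 1/7*(-3)*(3 - 3) = 4 - 1/7*(-3)*0 = 4 + 0 = 4)
h*(50 - 18) = 4*(50 - 18) = 4*32 = 128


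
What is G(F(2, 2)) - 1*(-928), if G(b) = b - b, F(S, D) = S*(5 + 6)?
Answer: 928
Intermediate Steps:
F(S, D) = 11*S (F(S, D) = S*11 = 11*S)
G(b) = 0
G(F(2, 2)) - 1*(-928) = 0 - 1*(-928) = 0 + 928 = 928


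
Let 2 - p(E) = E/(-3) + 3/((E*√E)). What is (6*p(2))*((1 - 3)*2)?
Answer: -64 + 18*√2 ≈ -38.544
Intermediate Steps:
p(E) = 2 - 3/E^(3/2) + E/3 (p(E) = 2 - (E/(-3) + 3/((E*√E))) = 2 - (E*(-⅓) + 3/(E^(3/2))) = 2 - (-E/3 + 3/E^(3/2)) = 2 - (3/E^(3/2) - E/3) = 2 + (-3/E^(3/2) + E/3) = 2 - 3/E^(3/2) + E/3)
(6*p(2))*((1 - 3)*2) = (6*(2 - 3*√2/4 + (⅓)*2))*((1 - 3)*2) = (6*(2 - 3*√2/4 + ⅔))*(-2*2) = (6*(2 - 3*√2/4 + ⅔))*(-4) = (6*(8/3 - 3*√2/4))*(-4) = (16 - 9*√2/2)*(-4) = -64 + 18*√2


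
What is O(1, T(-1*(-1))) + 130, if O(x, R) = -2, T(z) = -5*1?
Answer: 128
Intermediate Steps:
T(z) = -5
O(1, T(-1*(-1))) + 130 = -2 + 130 = 128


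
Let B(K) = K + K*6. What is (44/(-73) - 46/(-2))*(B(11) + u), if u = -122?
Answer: -73575/73 ≈ -1007.9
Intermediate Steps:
B(K) = 7*K (B(K) = K + 6*K = 7*K)
(44/(-73) - 46/(-2))*(B(11) + u) = (44/(-73) - 46/(-2))*(7*11 - 122) = (44*(-1/73) - 46*(-½))*(77 - 122) = (-44/73 + 23)*(-45) = (1635/73)*(-45) = -73575/73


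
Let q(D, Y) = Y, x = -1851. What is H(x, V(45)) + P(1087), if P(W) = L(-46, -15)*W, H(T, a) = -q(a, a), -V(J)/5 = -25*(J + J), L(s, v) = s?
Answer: -61252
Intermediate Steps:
V(J) = 250*J (V(J) = -(-125)*(J + J) = -(-125)*2*J = -(-250)*J = 250*J)
H(T, a) = -a
P(W) = -46*W
H(x, V(45)) + P(1087) = -250*45 - 46*1087 = -1*11250 - 50002 = -11250 - 50002 = -61252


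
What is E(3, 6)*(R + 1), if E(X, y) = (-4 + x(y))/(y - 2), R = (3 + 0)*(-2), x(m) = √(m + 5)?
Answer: 5 - 5*√11/4 ≈ 0.85422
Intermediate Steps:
x(m) = √(5 + m)
R = -6 (R = 3*(-2) = -6)
E(X, y) = (-4 + √(5 + y))/(-2 + y) (E(X, y) = (-4 + √(5 + y))/(y - 2) = (-4 + √(5 + y))/(-2 + y))
E(3, 6)*(R + 1) = ((-4 + √(5 + 6))/(-2 + 6))*(-6 + 1) = ((-4 + √11)/4)*(-5) = (-1 + √11/4)*(-5) = 5 - 5*√11/4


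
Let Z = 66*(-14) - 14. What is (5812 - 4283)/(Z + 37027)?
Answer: 1529/36089 ≈ 0.042367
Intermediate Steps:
Z = -938 (Z = -924 - 14 = -938)
(5812 - 4283)/(Z + 37027) = (5812 - 4283)/(-938 + 37027) = 1529/36089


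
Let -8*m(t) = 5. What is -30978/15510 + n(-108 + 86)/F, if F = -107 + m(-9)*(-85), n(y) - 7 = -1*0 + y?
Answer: -1915053/1114135 ≈ -1.7189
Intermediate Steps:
m(t) = -5/8 (m(t) = -⅛*5 = -5/8)
n(y) = 7 + y (n(y) = 7 + (-1*0 + y) = 7 + (0 + y) = 7 + y)
F = -431/8 (F = -107 - 5/8*(-85) = -107 + 425/8 = -431/8 ≈ -53.875)
-30978/15510 + n(-108 + 86)/F = -30978/15510 + (7 + (-108 + 86))/(-431/8) = -30978*1/15510 + (7 - 22)*(-8/431) = -5163/2585 - 15*(-8/431) = -5163/2585 + 120/431 = -1915053/1114135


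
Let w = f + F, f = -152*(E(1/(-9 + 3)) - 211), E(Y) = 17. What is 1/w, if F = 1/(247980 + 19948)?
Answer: 267928/7900660865 ≈ 3.3912e-5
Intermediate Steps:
f = 29488 (f = -152*(17 - 211) = -152*(-194) = 29488)
F = 1/267928 ≈ 3.7323e-6
w = 7900660865/267928 (w = 29488 + 1/267928 = 7900660865/267928 ≈ 29488.)
1/w = 1/(7900660865/267928) = 267928/7900660865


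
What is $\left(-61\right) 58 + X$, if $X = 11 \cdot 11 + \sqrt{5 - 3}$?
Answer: $-3417 + \sqrt{2} \approx -3415.6$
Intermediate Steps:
$X = 121 + \sqrt{2} \approx 122.41$
$\left(-61\right) 58 + X = \left(-61\right) 58 + \left(121 + \sqrt{2}\right) = -3538 + \left(121 + \sqrt{2}\right) = -3417 + \sqrt{2}$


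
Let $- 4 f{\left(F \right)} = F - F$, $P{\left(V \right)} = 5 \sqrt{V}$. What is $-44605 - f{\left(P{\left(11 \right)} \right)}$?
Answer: $-44605$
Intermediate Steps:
$f{\left(F \right)} = 0$ ($f{\left(F \right)} = - \frac{F - F}{4} = \left(- \frac{1}{4}\right) 0 = 0$)
$-44605 - f{\left(P{\left(11 \right)} \right)} = -44605 - 0 = -44605 + 0 = -44605$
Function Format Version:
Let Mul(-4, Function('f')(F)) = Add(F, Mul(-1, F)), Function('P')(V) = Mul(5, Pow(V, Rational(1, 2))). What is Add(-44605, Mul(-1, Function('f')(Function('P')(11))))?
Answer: -44605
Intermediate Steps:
Function('f')(F) = 0 (Function('f')(F) = Mul(Rational(-1, 4), Add(F, Mul(-1, F))) = Mul(Rational(-1, 4), 0) = 0)
Add(-44605, Mul(-1, Function('f')(Function('P')(11)))) = Add(-44605, Mul(-1, 0)) = Add(-44605, 0) = -44605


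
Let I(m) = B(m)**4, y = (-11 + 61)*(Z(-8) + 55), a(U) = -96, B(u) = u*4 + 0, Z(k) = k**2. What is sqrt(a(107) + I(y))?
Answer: 92*sqrt(37908113610586) ≈ 5.6644e+8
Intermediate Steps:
B(u) = 4*u (B(u) = 4*u + 0 = 4*u)
y = 5950 (y = (-11 + 61)*((-8)**2 + 55) = 50*(64 + 55) = 50*119 = 5950)
I(m) = 256*m**4 (I(m) = (4*m)**4 = 256*m**4)
sqrt(a(107) + I(y)) = sqrt(-96 + 256*5950**4) = sqrt(-96 + 256*1253337006250000) = sqrt(-96 + 320854273600000000) = sqrt(320854273599999904) = 92*sqrt(37908113610586)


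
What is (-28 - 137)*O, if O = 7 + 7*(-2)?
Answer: 1155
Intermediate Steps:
O = -7 (O = 7 - 14 = -7)
(-28 - 137)*O = (-28 - 137)*(-7) = -165*(-7) = 1155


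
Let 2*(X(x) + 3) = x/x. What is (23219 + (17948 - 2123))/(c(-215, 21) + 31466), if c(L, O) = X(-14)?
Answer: 78088/62927 ≈ 1.2409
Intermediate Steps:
X(x) = -5/2 (X(x) = -3 + (x/x)/2 = -3 + (½)*1 = -3 + ½ = -5/2)
c(L, O) = -5/2
(23219 + (17948 - 2123))/(c(-215, 21) + 31466) = (23219 + (17948 - 2123))/(-5/2 + 31466) = (23219 + 15825)/(62927/2) = 39044*(2/62927) = 78088/62927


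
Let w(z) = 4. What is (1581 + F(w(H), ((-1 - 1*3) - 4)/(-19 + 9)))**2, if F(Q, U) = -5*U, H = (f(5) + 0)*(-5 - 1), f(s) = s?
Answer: 2486929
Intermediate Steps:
H = -30 (H = (5 + 0)*(-5 - 1) = 5*(-6) = -30)
(1581 + F(w(H), ((-1 - 1*3) - 4)/(-19 + 9)))**2 = (1581 - 5*((-1 - 1*3) - 4)/(-19 + 9))**2 = (1581 - 5*((-1 - 3) - 4)/(-10))**2 = (1581 - 5*(-4 - 4)*(-1)/10)**2 = (1581 - (-40)*(-1)/10)**2 = (1581 - 5*4/5)**2 = (1581 - 4)**2 = 1577**2 = 2486929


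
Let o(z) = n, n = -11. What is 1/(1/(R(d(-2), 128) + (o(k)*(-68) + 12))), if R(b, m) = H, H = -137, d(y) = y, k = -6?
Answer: 623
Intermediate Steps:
R(b, m) = -137
o(z) = -11
1/(1/(R(d(-2), 128) + (o(k)*(-68) + 12))) = 1/(1/(-137 + (-11*(-68) + 12))) = 1/(1/(-137 + (748 + 12))) = 1/(1/(-137 + 760)) = 1/(1/623) = 623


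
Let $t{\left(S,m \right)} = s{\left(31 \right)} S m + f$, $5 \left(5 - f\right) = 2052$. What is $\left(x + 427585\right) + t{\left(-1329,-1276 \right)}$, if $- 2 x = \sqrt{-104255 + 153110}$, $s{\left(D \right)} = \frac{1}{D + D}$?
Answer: $\frac{70452348}{155} - \frac{\sqrt{48855}}{2} \approx 4.5442 \cdot 10^{5}$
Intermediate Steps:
$s{\left(D \right)} = \frac{1}{2 D}$
$f = - \frac{2027}{5}$ ($f = 5 - \frac{2052}{5} = - \frac{2027}{5} \approx -405.4$)
$t{\left(S,m \right)} = - \frac{2027}{5} + \frac{S m}{62}$ ($t{\left(S,m \right)} = \frac{1}{2 \cdot 31} S m - \frac{2027}{5} = \frac{1}{2} \cdot \frac{1}{31} S m - \frac{2027}{5} = \frac{S}{62} m - \frac{2027}{5} = \frac{S m}{62} - \frac{2027}{5} = - \frac{2027}{5} + \frac{S m}{62}$)
$x = - \frac{\sqrt{48855}}{2}$ ($x = - \frac{\sqrt{-104255 + 153110}}{2} = - \frac{\sqrt{48855}}{2} \approx -110.52$)
$\left(x + 427585\right) + t{\left(-1329,-1276 \right)} = \left(- \frac{\sqrt{48855}}{2} + 427585\right) - \left(\frac{2027}{5} + \frac{1329}{62} \left(-1276\right)\right) = \left(427585 - \frac{\sqrt{48855}}{2}\right) + \left(- \frac{2027}{5} + \frac{847902}{31}\right) = \left(427585 - \frac{\sqrt{48855}}{2}\right) + \frac{4176673}{155} = \frac{70452348}{155} - \frac{\sqrt{48855}}{2}$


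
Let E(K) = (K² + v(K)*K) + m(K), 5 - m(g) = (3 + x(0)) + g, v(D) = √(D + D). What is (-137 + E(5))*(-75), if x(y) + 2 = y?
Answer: 8475 - 375*√10 ≈ 7289.1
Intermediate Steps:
x(y) = -2 + y
v(D) = √2*√D (v(D) = √(2*D) = √2*√D)
m(g) = 4 - g (m(g) = 5 - ((3 + (-2 + 0)) + g) = 5 - ((3 - 2) + g) = 5 - (1 + g) = 5 + (-1 - g) = 4 - g)
E(K) = 4 + K² - K + √2*K^(3/2) (E(K) = (K² + (√2*√K)*K) + (4 - K) = (K² + √2*K^(3/2)) + (4 - K) = 4 + K² - K + √2*K^(3/2))
(-137 + E(5))*(-75) = (-137 + (4 + 5² - 1*5 + √2*5^(3/2)))*(-75) = (-137 + (4 + 25 - 5 + √2*(5*√5)))*(-75) = (-137 + (4 + 25 - 5 + 5*√10))*(-75) = (-137 + (24 + 5*√10))*(-75) = (-113 + 5*√10)*(-75) = 8475 - 375*√10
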